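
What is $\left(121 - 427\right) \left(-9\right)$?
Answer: $2754$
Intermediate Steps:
$\left(121 - 427\right) \left(-9\right) = \left(-306\right) \left(-9\right) = 2754$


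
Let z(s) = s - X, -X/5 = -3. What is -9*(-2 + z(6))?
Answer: 99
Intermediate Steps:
X = 15 (X = -5*(-3) = 15)
z(s) = -15 + s (z(s) = s - 1*15 = s - 15 = -15 + s)
-9*(-2 + z(6)) = -9*(-2 + (-15 + 6)) = -9*(-2 - 9) = -9*(-11) = 99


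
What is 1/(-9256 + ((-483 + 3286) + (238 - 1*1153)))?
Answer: -1/7368 ≈ -0.00013572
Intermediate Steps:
1/(-9256 + ((-483 + 3286) + (238 - 1*1153))) = 1/(-9256 + (2803 + (238 - 1153))) = 1/(-9256 + (2803 - 915)) = 1/(-9256 + 1888) = 1/(-7368) = -1/7368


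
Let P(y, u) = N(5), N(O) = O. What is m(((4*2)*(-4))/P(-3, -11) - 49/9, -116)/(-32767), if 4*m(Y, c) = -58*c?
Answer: -1682/32767 ≈ -0.051332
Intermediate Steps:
P(y, u) = 5
m(Y, c) = -29*c/2 (m(Y, c) = (-58*c)/4 = -29*c/2)
m(((4*2)*(-4))/P(-3, -11) - 49/9, -116)/(-32767) = -29/2*(-116)/(-32767) = 1682*(-1/32767) = -1682/32767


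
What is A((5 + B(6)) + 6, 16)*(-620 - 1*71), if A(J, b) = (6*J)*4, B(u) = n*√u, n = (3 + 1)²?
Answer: -182424 - 265344*√6 ≈ -8.3238e+5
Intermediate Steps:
n = 16 (n = 4² = 16)
B(u) = 16*√u
A(J, b) = 24*J
A((5 + B(6)) + 6, 16)*(-620 - 1*71) = (24*((5 + 16*√6) + 6))*(-620 - 1*71) = (24*(11 + 16*√6))*(-620 - 71) = (264 + 384*√6)*(-691) = -182424 - 265344*√6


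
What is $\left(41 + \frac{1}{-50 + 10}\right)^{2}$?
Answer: $\frac{2686321}{1600} \approx 1679.0$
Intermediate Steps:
$\left(41 + \frac{1}{-50 + 10}\right)^{2} = \left(41 + \frac{1}{-40}\right)^{2} = \left(41 - \frac{1}{40}\right)^{2} = \left(\frac{1639}{40}\right)^{2} = \frac{2686321}{1600}$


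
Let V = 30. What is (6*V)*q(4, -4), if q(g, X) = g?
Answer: 720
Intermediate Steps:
(6*V)*q(4, -4) = (6*30)*4 = 180*4 = 720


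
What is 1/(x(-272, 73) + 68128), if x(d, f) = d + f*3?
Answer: 1/68075 ≈ 1.4690e-5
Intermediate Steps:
x(d, f) = d + 3*f
1/(x(-272, 73) + 68128) = 1/((-272 + 3*73) + 68128) = 1/((-272 + 219) + 68128) = 1/(-53 + 68128) = 1/68075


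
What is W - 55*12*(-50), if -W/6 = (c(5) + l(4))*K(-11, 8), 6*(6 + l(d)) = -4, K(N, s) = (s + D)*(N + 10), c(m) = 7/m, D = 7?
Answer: 32526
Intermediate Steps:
K(N, s) = (7 + s)*(10 + N) (K(N, s) = (s + 7)*(N + 10) = (7 + s)*(10 + N))
l(d) = -20/3 (l(d) = -6 + (⅙)*(-4) = -6 - ⅔ = -20/3)
W = -474 (W = -6*(7/5 - 20/3)*(70 + 7*(-11) + 10*8 - 11*8) = -6*(7*(⅕) - 20/3)*(70 - 77 + 80 - 88) = -6*(7/5 - 20/3)*(-15) = -(-158)*(-15)/5 = -6*79 = -474)
W - 55*12*(-50) = -474 - 55*12*(-50) = -474 - 660*(-50) = -474 + 33000 = 32526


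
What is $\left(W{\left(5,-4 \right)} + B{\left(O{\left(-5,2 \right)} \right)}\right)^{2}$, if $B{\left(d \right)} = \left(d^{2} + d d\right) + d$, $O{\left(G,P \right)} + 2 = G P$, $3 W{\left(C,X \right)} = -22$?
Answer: $\frac{649636}{9} \approx 72182.0$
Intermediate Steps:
$W{\left(C,X \right)} = - \frac{22}{3}$ ($W{\left(C,X \right)} = \frac{1}{3} \left(-22\right) = - \frac{22}{3}$)
$O{\left(G,P \right)} = -2 + G P$
$B{\left(d \right)} = d + 2 d^{2}$ ($B{\left(d \right)} = \left(d^{2} + d^{2}\right) + d = 2 d^{2} + d = d + 2 d^{2}$)
$\left(W{\left(5,-4 \right)} + B{\left(O{\left(-5,2 \right)} \right)}\right)^{2} = \left(- \frac{22}{3} + \left(-2 - 10\right) \left(1 + 2 \left(-2 - 10\right)\right)\right)^{2} = \left(- \frac{22}{3} - 12 \left(1 + 2 \left(-12\right)\right)\right)^{2} = \left(- \frac{22}{3} - 12 \left(1 - 24\right)\right)^{2} = \left(- \frac{22}{3} - -276\right)^{2} = \left(- \frac{22}{3} + 276\right)^{2} = \left(\frac{806}{3}\right)^{2} = \frac{649636}{9}$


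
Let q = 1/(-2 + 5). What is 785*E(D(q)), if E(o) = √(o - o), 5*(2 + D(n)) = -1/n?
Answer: 0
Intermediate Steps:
q = ⅓ (q = 1/3 = ⅓ ≈ 0.33333)
D(n) = -2 - 1/(5*n) (D(n) = -2 + (-1/n)/5 = -2 - 1/(5*n))
E(o) = 0 (E(o) = √0 = 0)
785*E(D(q)) = 785*0 = 0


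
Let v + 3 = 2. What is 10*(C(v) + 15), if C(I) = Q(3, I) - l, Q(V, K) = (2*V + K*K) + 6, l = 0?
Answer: 280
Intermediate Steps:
v = -1 (v = -3 + 2 = -1)
Q(V, K) = 6 + K² + 2*V (Q(V, K) = (2*V + K²) + 6 = (K² + 2*V) + 6 = 6 + K² + 2*V)
C(I) = 12 + I² (C(I) = (6 + I² + 2*3) - 1*0 = (6 + I² + 6) + 0 = (12 + I²) + 0 = 12 + I²)
10*(C(v) + 15) = 10*((12 + (-1)²) + 15) = 10*((12 + 1) + 15) = 10*(13 + 15) = 10*28 = 280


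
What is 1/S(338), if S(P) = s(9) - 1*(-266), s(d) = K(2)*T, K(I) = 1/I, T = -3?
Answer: 2/529 ≈ 0.0037807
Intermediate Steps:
s(d) = -3/2
S(P) = 529/2 (S(P) = -3/2 - 1*(-266) = -3/2 + 266 = 529/2)
1/S(338) = 1/(529/2) = 2/529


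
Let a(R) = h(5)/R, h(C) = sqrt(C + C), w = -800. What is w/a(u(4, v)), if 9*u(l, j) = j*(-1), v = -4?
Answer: -320*sqrt(10)/9 ≈ -112.44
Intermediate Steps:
h(C) = sqrt(2)*sqrt(C) (h(C) = sqrt(2*C) = sqrt(2)*sqrt(C))
u(l, j) = -j/9 (u(l, j) = (j*(-1))/9 = (-j)/9 = -j/9)
a(R) = sqrt(10)/R (a(R) = (sqrt(2)*sqrt(5))/R = sqrt(10)/R)
w/a(u(4, v)) = -800*2*sqrt(10)/45 = -320*sqrt(10)/9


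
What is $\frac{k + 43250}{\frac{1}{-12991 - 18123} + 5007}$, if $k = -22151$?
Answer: $\frac{656474286}{155787797} \approx 4.2139$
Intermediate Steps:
$\frac{k + 43250}{\frac{1}{-12991 - 18123} + 5007} = \frac{-22151 + 43250}{\frac{1}{-12991 - 18123} + 5007} = \frac{21099}{\frac{1}{-31114} + 5007} = \frac{21099}{- \frac{1}{31114} + 5007} = \frac{21099}{\frac{155787797}{31114}} = 21099 \cdot \frac{31114}{155787797} = \frac{656474286}{155787797}$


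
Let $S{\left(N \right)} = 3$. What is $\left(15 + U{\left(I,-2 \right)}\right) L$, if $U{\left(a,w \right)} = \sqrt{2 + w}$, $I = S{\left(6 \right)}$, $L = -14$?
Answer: $-210$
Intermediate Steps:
$I = 3$
$\left(15 + U{\left(I,-2 \right)}\right) L = \left(15 + \sqrt{2 - 2}\right) \left(-14\right) = \left(15 + \sqrt{0}\right) \left(-14\right) = \left(15 + 0\right) \left(-14\right) = 15 \left(-14\right) = -210$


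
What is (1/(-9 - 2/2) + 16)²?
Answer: 25281/100 ≈ 252.81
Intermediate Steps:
(1/(-9 - 2/2) + 16)² = (1/(-9 - 2*½) + 16)² = (1/(-9 - 1) + 16)² = (1/(-10) + 16)² = (-⅒ + 16)² = (159/10)² = 25281/100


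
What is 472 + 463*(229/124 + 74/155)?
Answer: 959823/620 ≈ 1548.1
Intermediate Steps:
472 + 463*(229/124 + 74/155) = 472 + 463*(1441/620) = 472 + 667183/620 = 959823/620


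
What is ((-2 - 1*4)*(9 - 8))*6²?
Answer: -216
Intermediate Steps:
((-2 - 1*4)*(9 - 8))*6² = ((-2 - 4)*1)*36 = -6*1*36 = -6*36 = -216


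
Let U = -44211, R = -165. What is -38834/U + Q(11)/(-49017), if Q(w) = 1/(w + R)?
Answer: 32571452847/37081327822 ≈ 0.87838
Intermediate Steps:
Q(w) = 1/(-165 + w) (Q(w) = 1/(w - 165) = 1/(-165 + w))
-38834/U + Q(11)/(-49017) = -38834/(-44211) + 1/((-165 + 11)*(-49017)) = -38834*(-1/44211) - 1/49017/(-154) = 38834/44211 - 1/154*(-1/49017) = 38834/44211 + 1/7548618 = 32571452847/37081327822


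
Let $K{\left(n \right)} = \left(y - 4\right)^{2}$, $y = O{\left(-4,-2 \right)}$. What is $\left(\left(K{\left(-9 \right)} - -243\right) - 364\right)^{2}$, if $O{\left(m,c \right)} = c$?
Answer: $7225$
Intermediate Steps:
$y = -2$
$K{\left(n \right)} = 36$ ($K{\left(n \right)} = \left(-2 - 4\right)^{2} = \left(-6\right)^{2} = 36$)
$\left(\left(K{\left(-9 \right)} - -243\right) - 364\right)^{2} = \left(\left(36 - -243\right) - 364\right)^{2} = \left(\left(36 + 243\right) - 364\right)^{2} = \left(279 - 364\right)^{2} = \left(-85\right)^{2} = 7225$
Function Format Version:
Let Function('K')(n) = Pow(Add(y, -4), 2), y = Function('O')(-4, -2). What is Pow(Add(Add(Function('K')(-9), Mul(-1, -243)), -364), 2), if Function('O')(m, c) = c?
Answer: 7225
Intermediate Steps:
y = -2
Function('K')(n) = 36 (Function('K')(n) = Pow(Add(-2, -4), 2) = Pow(-6, 2) = 36)
Pow(Add(Add(Function('K')(-9), Mul(-1, -243)), -364), 2) = Pow(Add(Add(36, Mul(-1, -243)), -364), 2) = Pow(Add(Add(36, 243), -364), 2) = Pow(Add(279, -364), 2) = Pow(-85, 2) = 7225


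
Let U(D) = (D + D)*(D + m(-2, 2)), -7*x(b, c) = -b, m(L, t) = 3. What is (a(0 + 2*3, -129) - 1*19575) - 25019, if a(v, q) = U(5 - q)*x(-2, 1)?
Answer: -385590/7 ≈ -55084.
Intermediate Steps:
x(b, c) = b/7 (x(b, c) = -(-1)*b/7 = b/7)
U(D) = 2*D*(3 + D) (U(D) = (D + D)*(D + 3) = (2*D)*(3 + D) = 2*D*(3 + D))
a(v, q) = -4*(5 - q)*(8 - q)/7 (a(v, q) = (2*(5 - q)*(3 + (5 - q)))*((⅐)*(-2)) = (2*(5 - q)*(8 - q))*(-2/7) = -4*(5 - q)*(8 - q)/7)
(a(0 + 2*3, -129) - 1*19575) - 25019 = (-4*(-8 - 129)*(-5 - 129)/7 - 1*19575) - 25019 = (-4/7*(-137)*(-134) - 19575) - 25019 = (-73432/7 - 19575) - 25019 = -210457/7 - 25019 = -385590/7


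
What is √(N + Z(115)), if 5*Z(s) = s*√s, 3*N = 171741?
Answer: √(57247 + 23*√115) ≈ 239.78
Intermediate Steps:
N = 57247 (N = (⅓)*171741 = 57247)
Z(s) = s^(3/2)/5 (Z(s) = (s*√s)/5 = s^(3/2)/5)
√(N + Z(115)) = √(57247 + 115^(3/2)/5) = √(57247 + (115*√115)/5) = √(57247 + 23*√115)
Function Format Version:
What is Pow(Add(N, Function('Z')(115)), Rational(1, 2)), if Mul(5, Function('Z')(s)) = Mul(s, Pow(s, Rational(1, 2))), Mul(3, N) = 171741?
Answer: Pow(Add(57247, Mul(23, Pow(115, Rational(1, 2)))), Rational(1, 2)) ≈ 239.78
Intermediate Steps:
N = 57247 (N = Mul(Rational(1, 3), 171741) = 57247)
Function('Z')(s) = Mul(Rational(1, 5), Pow(s, Rational(3, 2))) (Function('Z')(s) = Mul(Rational(1, 5), Mul(s, Pow(s, Rational(1, 2)))) = Mul(Rational(1, 5), Pow(s, Rational(3, 2))))
Pow(Add(N, Function('Z')(115)), Rational(1, 2)) = Pow(Add(57247, Mul(Rational(1, 5), Pow(115, Rational(3, 2)))), Rational(1, 2)) = Pow(Add(57247, Mul(Rational(1, 5), Mul(115, Pow(115, Rational(1, 2))))), Rational(1, 2)) = Pow(Add(57247, Mul(23, Pow(115, Rational(1, 2)))), Rational(1, 2))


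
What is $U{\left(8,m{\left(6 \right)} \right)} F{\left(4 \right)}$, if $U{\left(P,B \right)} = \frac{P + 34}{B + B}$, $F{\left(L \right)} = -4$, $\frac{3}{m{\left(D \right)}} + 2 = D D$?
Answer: $-952$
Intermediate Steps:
$m{\left(D \right)} = \frac{3}{-2 + D^{2}}$ ($m{\left(D \right)} = \frac{3}{-2 + D D} = \frac{3}{-2 + D^{2}}$)
$U{\left(P,B \right)} = \frac{34 + P}{2 B}$
$U{\left(8,m{\left(6 \right)} \right)} F{\left(4 \right)} = \frac{34 + 8}{2 \frac{3}{-2 + 6^{2}}} \left(-4\right) = \frac{1}{2} \frac{1}{3 \frac{1}{-2 + 36}} \cdot 42 \left(-4\right) = \frac{1}{2} \frac{1}{3 \cdot \frac{1}{34}} \cdot 42 \left(-4\right) = \frac{1}{2} \frac{1}{\frac{3}{34}} \cdot 42 \left(-4\right) = \frac{1}{2} \cdot \frac{34}{3} \cdot 42 \left(-4\right) = 238 \left(-4\right) = -952$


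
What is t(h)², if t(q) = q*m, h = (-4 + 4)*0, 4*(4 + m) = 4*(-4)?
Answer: 0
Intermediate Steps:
m = -8 (m = -4 + (4*(-4))/4 = -4 + (¼)*(-16) = -4 - 4 = -8)
h = 0 (h = 0*0 = 0)
t(q) = -8*q (t(q) = q*(-8) = -8*q)
t(h)² = (-8*0)² = 0² = 0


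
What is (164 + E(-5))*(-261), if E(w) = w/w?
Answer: -43065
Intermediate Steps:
E(w) = 1
(164 + E(-5))*(-261) = (164 + 1)*(-261) = 165*(-261) = -43065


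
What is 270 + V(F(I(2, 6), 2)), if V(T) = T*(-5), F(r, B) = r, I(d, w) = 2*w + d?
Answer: 200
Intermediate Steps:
I(d, w) = d + 2*w
V(T) = -5*T
270 + V(F(I(2, 6), 2)) = 270 - 5*(2 + 2*6) = 270 - 5*(2 + 12) = 270 - 5*14 = 270 - 70 = 200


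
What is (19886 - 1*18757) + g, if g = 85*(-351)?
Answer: -28706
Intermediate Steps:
g = -29835
(19886 - 1*18757) + g = (19886 - 1*18757) - 29835 = (19886 - 18757) - 29835 = 1129 - 29835 = -28706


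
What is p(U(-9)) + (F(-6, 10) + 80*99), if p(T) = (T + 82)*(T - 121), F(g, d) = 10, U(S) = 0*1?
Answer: -1992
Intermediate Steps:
U(S) = 0
p(T) = (-121 + T)*(82 + T) (p(T) = (82 + T)*(-121 + T) = (-121 + T)*(82 + T))
p(U(-9)) + (F(-6, 10) + 80*99) = (-9922 + 0² - 39*0) + (10 + 80*99) = (-9922 + 0 + 0) + (10 + 7920) = -9922 + 7930 = -1992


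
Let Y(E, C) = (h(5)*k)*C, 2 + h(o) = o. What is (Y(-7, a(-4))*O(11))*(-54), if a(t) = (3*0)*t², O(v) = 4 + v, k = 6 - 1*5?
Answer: 0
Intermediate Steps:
h(o) = -2 + o
k = 1 (k = 6 - 5 = 1)
a(t) = 0 (a(t) = 0*t² = 0)
Y(E, C) = 3*C (Y(E, C) = ((-2 + 5)*1)*C = (3*1)*C = 3*C)
(Y(-7, a(-4))*O(11))*(-54) = ((3*0)*(4 + 11))*(-54) = (0*15)*(-54) = 0*(-54) = 0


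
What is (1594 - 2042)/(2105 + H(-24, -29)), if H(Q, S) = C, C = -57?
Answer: -7/32 ≈ -0.21875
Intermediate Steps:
H(Q, S) = -57
(1594 - 2042)/(2105 + H(-24, -29)) = (1594 - 2042)/(2105 - 57) = -448/2048 = -448*1/2048 = -7/32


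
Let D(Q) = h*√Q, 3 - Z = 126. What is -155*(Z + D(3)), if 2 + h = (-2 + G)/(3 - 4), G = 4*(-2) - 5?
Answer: 19065 - 2015*√3 ≈ 15575.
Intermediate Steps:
Z = -123 (Z = 3 - 1*126 = 3 - 126 = -123)
G = -13 (G = -8 - 5 = -13)
h = 13 (h = -2 + (-2 - 13)/(3 - 4) = -2 - 15/(-1) = -2 - 15*(-1) = -2 + 15 = 13)
D(Q) = 13*√Q
-155*(Z + D(3)) = -155*(-123 + 13*√3) = 19065 - 2015*√3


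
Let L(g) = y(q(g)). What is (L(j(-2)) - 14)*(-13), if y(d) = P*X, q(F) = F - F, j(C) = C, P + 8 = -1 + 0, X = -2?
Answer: -52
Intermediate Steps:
P = -9 (P = -8 + (-1 + 0) = -8 - 1 = -9)
q(F) = 0
y(d) = 18 (y(d) = -9*(-2) = 18)
L(g) = 18
(L(j(-2)) - 14)*(-13) = (18 - 14)*(-13) = 4*(-13) = -52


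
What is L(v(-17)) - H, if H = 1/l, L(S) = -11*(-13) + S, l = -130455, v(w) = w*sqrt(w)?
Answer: 18655066/130455 - 17*I*sqrt(17) ≈ 143.0 - 70.093*I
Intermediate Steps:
v(w) = w**(3/2)
L(S) = 143 + S
H = -1/130455 (H = 1/(-130455) = -1/130455 ≈ -7.6655e-6)
L(v(-17)) - H = (143 + (-17)**(3/2)) - 1*(-1/130455) = (143 - 17*I*sqrt(17)) + 1/130455 = 18655066/130455 - 17*I*sqrt(17)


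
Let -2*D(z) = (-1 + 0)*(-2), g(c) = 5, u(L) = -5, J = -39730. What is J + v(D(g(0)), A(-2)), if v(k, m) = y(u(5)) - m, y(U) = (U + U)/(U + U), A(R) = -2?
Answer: -39727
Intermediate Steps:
y(U) = 1 (y(U) = (2*U)/((2*U)) = (2*U)*(1/(2*U)) = 1)
D(z) = -1 (D(z) = -(-1 + 0)*(-2)/2 = -(-1)*(-2)/2 = -½*2 = -1)
v(k, m) = 1 - m
J + v(D(g(0)), A(-2)) = -39730 + (1 - 1*(-2)) = -39730 + (1 + 2) = -39730 + 3 = -39727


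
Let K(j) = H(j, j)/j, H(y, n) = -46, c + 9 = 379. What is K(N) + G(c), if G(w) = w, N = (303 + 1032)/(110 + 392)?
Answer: 470858/1335 ≈ 352.70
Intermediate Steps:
c = 370 (c = -9 + 379 = 370)
N = 1335/502 ≈ 2.6594
K(j) = -46/j
K(N) + G(c) = -46/1335/502 + 370 = -46*502/1335 + 370 = -23092/1335 + 370 = 470858/1335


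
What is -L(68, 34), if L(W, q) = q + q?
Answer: -68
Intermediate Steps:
L(W, q) = 2*q
-L(68, 34) = -2*34 = -1*68 = -68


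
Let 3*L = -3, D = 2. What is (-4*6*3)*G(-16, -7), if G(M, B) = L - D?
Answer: 216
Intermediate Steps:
L = -1 (L = (1/3)*(-3) = -1)
G(M, B) = -3 (G(M, B) = -1 - 1*2 = -1 - 2 = -3)
(-4*6*3)*G(-16, -7) = (-4*6*3)*(-3) = -24*3*(-3) = -72*(-3) = 216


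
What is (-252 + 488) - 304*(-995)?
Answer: 302716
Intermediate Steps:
(-252 + 488) - 304*(-995) = 236 + 302480 = 302716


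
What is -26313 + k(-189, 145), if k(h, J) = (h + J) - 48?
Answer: -26405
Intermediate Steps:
k(h, J) = -48 + J + h (k(h, J) = (J + h) - 48 = -48 + J + h)
-26313 + k(-189, 145) = -26313 + (-48 + 145 - 189) = -26313 - 92 = -26405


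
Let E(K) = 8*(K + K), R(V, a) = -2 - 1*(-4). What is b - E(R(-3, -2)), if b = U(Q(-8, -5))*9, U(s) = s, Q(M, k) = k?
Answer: -77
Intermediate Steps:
R(V, a) = 2 (R(V, a) = -2 + 4 = 2)
E(K) = 16*K (E(K) = 8*(2*K) = 16*K)
b = -45 (b = -5*9 = -45)
b - E(R(-3, -2)) = -45 - 16*2 = -45 - 1*32 = -45 - 32 = -77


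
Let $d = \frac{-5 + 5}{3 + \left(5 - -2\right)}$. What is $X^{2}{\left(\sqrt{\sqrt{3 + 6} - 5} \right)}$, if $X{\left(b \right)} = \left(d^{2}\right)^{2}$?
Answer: $0$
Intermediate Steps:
$d = 0$ ($d = \frac{0}{3 + \left(5 + 2\right)} = \frac{0}{3 + 7} = \frac{0}{10} = 0 \cdot \frac{1}{10} = 0$)
$X{\left(b \right)} = 0$ ($X{\left(b \right)} = \left(0^{2}\right)^{2} = 0^{2} = 0$)
$X^{2}{\left(\sqrt{\sqrt{3 + 6} - 5} \right)} = 0^{2} = 0$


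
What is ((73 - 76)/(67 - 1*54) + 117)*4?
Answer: 6072/13 ≈ 467.08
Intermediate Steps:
((73 - 76)/(67 - 1*54) + 117)*4 = (-3/(67 - 54) + 117)*4 = (-3/13 + 117)*4 = (1518/13)*4 = 6072/13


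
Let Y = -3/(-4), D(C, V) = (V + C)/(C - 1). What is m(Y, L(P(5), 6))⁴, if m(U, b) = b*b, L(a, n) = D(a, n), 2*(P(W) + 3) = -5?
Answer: 1/815730721 ≈ 1.2259e-9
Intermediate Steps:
P(W) = -11/2 (P(W) = -3 + (½)*(-5) = -3 - 5/2 = -11/2)
D(C, V) = (C + V)/(-1 + C)
L(a, n) = (a + n)/(-1 + a)
Y = ¾ (Y = -3*(-¼) = ¾ ≈ 0.75000)
m(U, b) = b²
m(Y, L(P(5), 6))⁴ = (((-11/2 + 6)/(-1 - 11/2))²)⁴ = (((½)/(-13/2))²)⁴ = ((-2/13*½)²)⁴ = ((-1/13)²)⁴ = (1/169)⁴ = 1/815730721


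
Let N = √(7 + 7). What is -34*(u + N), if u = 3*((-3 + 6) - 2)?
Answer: -102 - 34*√14 ≈ -229.22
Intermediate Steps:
N = √14 ≈ 3.7417
u = 3 (u = 3*(3 - 2) = 3*1 = 3)
-34*(u + N) = -34*(3 + √14) = -102 - 34*√14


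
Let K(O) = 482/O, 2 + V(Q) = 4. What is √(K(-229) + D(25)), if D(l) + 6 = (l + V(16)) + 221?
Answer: 6*√349454/229 ≈ 15.489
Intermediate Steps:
V(Q) = 2 (V(Q) = -2 + 4 = 2)
D(l) = 217 + l (D(l) = -6 + ((l + 2) + 221) = -6 + ((2 + l) + 221) = -6 + (223 + l) = 217 + l)
√(K(-229) + D(25)) = √(482/(-229) + (217 + 25)) = √(482*(-1/229) + 242) = √(-482/229 + 242) = √(54936/229) = 6*√349454/229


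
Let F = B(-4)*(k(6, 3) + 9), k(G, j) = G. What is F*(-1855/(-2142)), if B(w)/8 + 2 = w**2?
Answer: 74200/51 ≈ 1454.9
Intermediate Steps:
B(w) = -16 + 8*w**2
F = 1680 (F = (-16 + 8*(-4)**2)*(6 + 9) = (-16 + 8*16)*15 = (-16 + 128)*15 = 112*15 = 1680)
F*(-1855/(-2142)) = 1680*(-1855/(-2142)) = 1680*(-1855*(-1/2142)) = 1680*(265/306) = 74200/51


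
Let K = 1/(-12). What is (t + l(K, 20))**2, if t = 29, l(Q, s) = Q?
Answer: 120409/144 ≈ 836.17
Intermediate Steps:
K = -1/12 ≈ -0.083333
(t + l(K, 20))**2 = (29 - 1/12)**2 = (347/12)**2 = 120409/144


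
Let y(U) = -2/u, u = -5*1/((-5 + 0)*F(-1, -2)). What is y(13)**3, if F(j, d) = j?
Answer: 8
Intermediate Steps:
u = -1 (u = -5*(-1/(-5 + 0)) = -5/((-1*(-5))) = -5/5 = -5*1/5 = -1)
y(U) = 2 (y(U) = -2/(-1) = -2*(-1) = 2)
y(13)**3 = 2**3 = 8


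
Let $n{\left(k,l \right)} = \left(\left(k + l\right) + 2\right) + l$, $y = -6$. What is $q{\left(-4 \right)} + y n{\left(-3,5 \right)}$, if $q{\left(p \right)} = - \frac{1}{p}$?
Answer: $- \frac{215}{4} \approx -53.75$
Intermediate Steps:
$n{\left(k,l \right)} = 2 + k + 2 l$ ($n{\left(k,l \right)} = \left(2 + k + l\right) + l = 2 + k + 2 l$)
$q{\left(-4 \right)} + y n{\left(-3,5 \right)} = - \frac{1}{-4} - 6 \left(2 - 3 + 2 \cdot 5\right) = \left(-1\right) \left(- \frac{1}{4}\right) - 6 \left(2 - 3 + 10\right) = \frac{1}{4} - 54 = - \frac{215}{4}$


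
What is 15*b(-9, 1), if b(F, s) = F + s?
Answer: -120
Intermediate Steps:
15*b(-9, 1) = 15*(-9 + 1) = 15*(-8) = -120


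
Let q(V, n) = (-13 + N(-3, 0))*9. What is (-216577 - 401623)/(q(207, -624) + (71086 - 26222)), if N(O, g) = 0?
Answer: -618200/44747 ≈ -13.815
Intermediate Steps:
q(V, n) = -117 (q(V, n) = (-13 + 0)*9 = -13*9 = -117)
(-216577 - 401623)/(q(207, -624) + (71086 - 26222)) = (-216577 - 401623)/(-117 + (71086 - 26222)) = -618200/(-117 + 44864) = -618200/44747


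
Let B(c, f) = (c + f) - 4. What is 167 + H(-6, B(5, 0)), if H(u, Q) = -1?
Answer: 166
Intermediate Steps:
B(c, f) = -4 + c + f
167 + H(-6, B(5, 0)) = 167 - 1 = 166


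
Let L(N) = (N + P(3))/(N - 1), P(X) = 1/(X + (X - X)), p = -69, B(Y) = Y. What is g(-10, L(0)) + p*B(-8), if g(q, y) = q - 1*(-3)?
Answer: 545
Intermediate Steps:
P(X) = 1/X (P(X) = 1/(X + 0) = 1/X)
L(N) = (⅓ + N)/(-1 + N) (L(N) = (N + 1/3)/(N - 1) = (N + ⅓)/(-1 + N) = (⅓ + N)/(-1 + N))
g(q, y) = 3 + q (g(q, y) = q + 3 = 3 + q)
g(-10, L(0)) + p*B(-8) = (3 - 10) - 69*(-8) = -7 + 552 = 545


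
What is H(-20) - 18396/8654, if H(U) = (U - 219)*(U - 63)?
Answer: 85825501/4327 ≈ 19835.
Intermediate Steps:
H(U) = (-219 + U)*(-63 + U)
H(-20) - 18396/8654 = (13797 + (-20)**2 - 282*(-20)) - 18396/8654 = (13797 + 400 + 5640) - 18396*1/8654 = 19837 - 9198/4327 = 85825501/4327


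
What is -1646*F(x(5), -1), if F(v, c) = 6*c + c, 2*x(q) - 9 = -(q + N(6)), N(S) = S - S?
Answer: 11522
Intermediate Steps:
N(S) = 0
x(q) = 9/2 - q/2 (x(q) = 9/2 + (-(q + 0))/2 = 9/2 + (-q)/2 = 9/2 - q/2)
F(v, c) = 7*c
-1646*F(x(5), -1) = -11522*(-1) = -1646*(-7) = 11522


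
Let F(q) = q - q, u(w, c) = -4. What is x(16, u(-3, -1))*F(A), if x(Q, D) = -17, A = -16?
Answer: 0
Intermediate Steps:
F(q) = 0
x(16, u(-3, -1))*F(A) = -17*0 = 0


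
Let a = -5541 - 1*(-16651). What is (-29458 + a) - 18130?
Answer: -36478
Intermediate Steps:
a = 11110 (a = -5541 + 16651 = 11110)
(-29458 + a) - 18130 = (-29458 + 11110) - 18130 = -18348 - 18130 = -36478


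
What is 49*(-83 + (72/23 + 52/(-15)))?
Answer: -1408799/345 ≈ -4083.5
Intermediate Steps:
49*(-83 + (72/23 + 52/(-15))) = 49*(-83 + (72*(1/23) + 52*(-1/15))) = 49*(-83 + (72/23 - 52/15)) = 49*(-83 - 116/345) = 49*(-28751/345) = -1408799/345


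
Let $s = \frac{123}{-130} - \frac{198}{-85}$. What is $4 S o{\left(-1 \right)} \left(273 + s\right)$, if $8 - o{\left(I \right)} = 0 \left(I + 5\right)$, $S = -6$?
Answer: $- \frac{58213152}{1105} \approx -52682.0$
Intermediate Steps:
$o{\left(I \right)} = 8$ ($o{\left(I \right)} = 8 - 0 \left(I + 5\right) = 8 - 0 \left(5 + I\right) = 8 - 0 = 8 + 0 = 8$)
$s = \frac{3057}{2210}$ ($s = 123 \left(- \frac{1}{130}\right) - - \frac{198}{85} = - \frac{123}{130} + \frac{198}{85} = \frac{3057}{2210} \approx 1.3833$)
$4 S o{\left(-1 \right)} \left(273 + s\right) = 4 \left(-6\right) 8 \left(273 + \frac{3057}{2210}\right) = \left(-24\right) 8 \cdot \frac{606387}{2210} = \left(-192\right) \frac{606387}{2210} = - \frac{58213152}{1105}$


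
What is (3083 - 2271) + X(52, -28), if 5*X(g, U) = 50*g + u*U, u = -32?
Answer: 7556/5 ≈ 1511.2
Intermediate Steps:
X(g, U) = 10*g - 32*U/5 (X(g, U) = (50*g - 32*U)/5 = (-32*U + 50*g)/5 = 10*g - 32*U/5)
(3083 - 2271) + X(52, -28) = (3083 - 2271) + (10*52 - 32/5*(-28)) = 812 + (520 + 896/5) = 812 + 3496/5 = 7556/5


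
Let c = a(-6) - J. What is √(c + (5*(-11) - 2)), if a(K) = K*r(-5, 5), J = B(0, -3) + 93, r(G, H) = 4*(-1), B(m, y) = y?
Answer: I*√123 ≈ 11.091*I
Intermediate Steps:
r(G, H) = -4
J = 90 (J = -3 + 93 = 90)
a(K) = -4*K (a(K) = K*(-4) = -4*K)
c = -66 (c = -4*(-6) - 1*90 = 24 - 90 = -66)
√(c + (5*(-11) - 2)) = √(-66 + (5*(-11) - 2)) = √(-66 + (-55 - 2)) = √(-66 - 57) = √(-123) = I*√123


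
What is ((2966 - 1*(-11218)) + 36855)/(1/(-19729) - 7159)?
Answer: -18999027/2664904 ≈ -7.1293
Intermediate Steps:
((2966 - 1*(-11218)) + 36855)/(1/(-19729) - 7159) = ((2966 + 11218) + 36855)/(-1/19729 - 7159) = (14184 + 36855)/(-141239912/19729) = 51039*(-19729/141239912) = -18999027/2664904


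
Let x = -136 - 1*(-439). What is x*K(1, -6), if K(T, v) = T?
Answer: 303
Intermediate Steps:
x = 303 (x = -136 + 439 = 303)
x*K(1, -6) = 303*1 = 303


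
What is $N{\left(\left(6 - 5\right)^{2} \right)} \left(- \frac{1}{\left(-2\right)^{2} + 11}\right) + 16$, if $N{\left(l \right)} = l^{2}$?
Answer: $\frac{239}{15} \approx 15.933$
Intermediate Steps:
$N{\left(\left(6 - 5\right)^{2} \right)} \left(- \frac{1}{\left(-2\right)^{2} + 11}\right) + 16 = \left(\left(6 - 5\right)^{2}\right)^{2} \left(- \frac{1}{\left(-2\right)^{2} + 11}\right) + 16 = \left(1^{2}\right)^{2} \left(- \frac{1}{4 + 11}\right) + 16 = 1^{2} \left(- \frac{1}{15}\right) + 16 = 1 \left(\left(-1\right) \frac{1}{15}\right) + 16 = 1 \left(- \frac{1}{15}\right) + 16 = - \frac{1}{15} + 16 = \frac{239}{15}$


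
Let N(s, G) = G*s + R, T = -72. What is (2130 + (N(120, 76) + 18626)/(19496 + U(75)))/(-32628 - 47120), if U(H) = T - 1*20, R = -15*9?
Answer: -41358131/1547430192 ≈ -0.026727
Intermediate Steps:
R = -135
U(H) = -92 (U(H) = -72 - 1*20 = -72 - 20 = -92)
N(s, G) = -135 + G*s (N(s, G) = G*s - 135 = -135 + G*s)
(2130 + (N(120, 76) + 18626)/(19496 + U(75)))/(-32628 - 47120) = (2130 + ((-135 + 76*120) + 18626)/(19496 - 92))/(-32628 - 47120) = (2130 + ((-135 + 9120) + 18626)/19404)/(-79748) = (2130 + (8985 + 18626)*(1/19404))*(-1/79748) = (2130 + 27611*(1/19404))*(-1/79748) = (2130 + 27611/19404)*(-1/79748) = (41358131/19404)*(-1/79748) = -41358131/1547430192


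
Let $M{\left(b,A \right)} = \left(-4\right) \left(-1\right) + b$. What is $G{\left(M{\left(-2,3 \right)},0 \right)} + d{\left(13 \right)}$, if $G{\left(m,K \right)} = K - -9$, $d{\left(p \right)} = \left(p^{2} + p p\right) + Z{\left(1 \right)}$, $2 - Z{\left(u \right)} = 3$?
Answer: $346$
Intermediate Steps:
$M{\left(b,A \right)} = 4 + b$
$Z{\left(u \right)} = -1$ ($Z{\left(u \right)} = 2 - 3 = -1$)
$d{\left(p \right)} = -1 + 2 p^{2}$ ($d{\left(p \right)} = \left(p^{2} + p p\right) - 1 = \left(p^{2} + p^{2}\right) - 1 = 2 p^{2} - 1 = -1 + 2 p^{2}$)
$G{\left(m,K \right)} = 9 + K$ ($G{\left(m,K \right)} = K + 9 = 9 + K$)
$G{\left(M{\left(-2,3 \right)},0 \right)} + d{\left(13 \right)} = \left(9 + 0\right) - \left(1 - 2 \cdot 13^{2}\right) = 9 + \left(-1 + 2 \cdot 169\right) = 9 + \left(-1 + 338\right) = 9 + 337 = 346$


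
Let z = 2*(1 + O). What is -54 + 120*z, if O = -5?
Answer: -1014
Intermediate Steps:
z = -8 (z = 2*(1 - 5) = 2*(-4) = -8)
-54 + 120*z = -54 + 120*(-8) = -54 - 960 = -1014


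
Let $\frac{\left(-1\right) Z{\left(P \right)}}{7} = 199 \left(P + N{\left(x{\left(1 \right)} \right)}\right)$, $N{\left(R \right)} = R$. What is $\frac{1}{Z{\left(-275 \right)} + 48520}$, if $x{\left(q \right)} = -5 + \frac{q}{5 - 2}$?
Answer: $\frac{3}{1314287} \approx 2.2826 \cdot 10^{-6}$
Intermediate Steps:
$x{\left(q \right)} = -5 + \frac{q}{3}$
$Z{\left(P \right)} = \frac{19502}{3} - 1393 P$ ($Z{\left(P \right)} = - 7 \cdot 199 \left(P + \left(-5 + \frac{1}{3} \cdot 1\right)\right) = - 7 \cdot 199 \left(P + \left(-5 + \frac{1}{3}\right)\right) = - 7 \cdot 199 \left(P - \frac{14}{3}\right) = - 7 \cdot 199 \left(- \frac{14}{3} + P\right) = - 7 \left(- \frac{2786}{3} + 199 P\right) = \frac{19502}{3} - 1393 P$)
$\frac{1}{Z{\left(-275 \right)} + 48520} = \frac{1}{\left(\frac{19502}{3} - -383075\right) + 48520} = \frac{1}{\left(\frac{19502}{3} + 383075\right) + 48520} = \frac{1}{\frac{1168727}{3} + 48520} = \frac{1}{\frac{1314287}{3}} = \frac{3}{1314287}$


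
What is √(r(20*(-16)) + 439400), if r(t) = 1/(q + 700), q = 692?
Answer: √53213097687/348 ≈ 662.87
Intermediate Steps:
r(t) = 1/1392 (r(t) = 1/(692 + 700) = 1/1392)
√(r(20*(-16)) + 439400) = √(1/1392 + 439400) = √(611644801/1392) = √53213097687/348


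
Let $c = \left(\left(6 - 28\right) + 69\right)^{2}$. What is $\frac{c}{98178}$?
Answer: $\frac{2209}{98178} \approx 0.0225$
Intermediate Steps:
$c = 2209$ ($c = \left(\left(6 - 28\right) + 69\right)^{2} = \left(-22 + 69\right)^{2} = 47^{2} = 2209$)
$\frac{c}{98178} = \frac{2209}{98178}$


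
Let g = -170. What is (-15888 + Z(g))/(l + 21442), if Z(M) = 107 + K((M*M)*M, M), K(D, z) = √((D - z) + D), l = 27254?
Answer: -15781/48696 + I*√9825830/48696 ≈ -0.32407 + 0.064371*I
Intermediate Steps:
K(D, z) = √(-z + 2*D)
Z(M) = 107 + √(-M + 2*M³) (Z(M) = 107 + √(-M + 2*((M*M)*M)) = 107 + √(-M + 2*(M²*M)) = 107 + √(-M + 2*M³))
(-15888 + Z(g))/(l + 21442) = (-15888 + (107 + √(-1*(-170) + 2*(-170)³)))/(27254 + 21442) = (-15888 + (107 + √(170 + 2*(-4913000))))/48696 = (-15888 + (107 + √(170 - 9826000)))*(1/48696) = (-15888 + (107 + √(-9825830)))*(1/48696) = (-15888 + (107 + I*√9825830))*(1/48696) = (-15781 + I*√9825830)*(1/48696) = -15781/48696 + I*√9825830/48696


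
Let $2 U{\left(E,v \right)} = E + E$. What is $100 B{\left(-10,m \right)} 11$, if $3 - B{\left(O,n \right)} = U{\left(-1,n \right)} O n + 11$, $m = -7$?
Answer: $68200$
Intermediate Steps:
$U{\left(E,v \right)} = E$ ($U{\left(E,v \right)} = \frac{E + E}{2} = \frac{2 E}{2} = E$)
$B{\left(O,n \right)} = -8 + O n$ ($B{\left(O,n \right)} = 3 - \left(- O n + 11\right) = 3 - \left(11 - O n\right) = 3 + \left(-11 + O n\right) = -8 + O n$)
$100 B{\left(-10,m \right)} 11 = 100 \left(-8 - -70\right) 11 = 100 \left(-8 + 70\right) 11 = 100 \cdot 62 \cdot 11 = 6200 \cdot 11 = 68200$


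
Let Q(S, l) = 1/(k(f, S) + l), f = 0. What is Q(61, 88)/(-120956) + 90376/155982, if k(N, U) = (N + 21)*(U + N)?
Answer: 7482624989641/12914433293124 ≈ 0.57940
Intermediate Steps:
k(N, U) = (21 + N)*(N + U)
Q(S, l) = 1/(l + 21*S) (Q(S, l) = 1/((0² + 21*0 + 21*S + 0*S) + l) = 1/((0 + 0 + 21*S + 0) + l) = 1/(21*S + l) = 1/(l + 21*S))
Q(61, 88)/(-120956) + 90376/155982 = 1/((88 + 21*61)*(-120956)) + 90376/155982 = -1/120956/(88 + 1281) + 90376*(1/155982) = -1/120956/1369 + 45188/77991 = (1/1369)*(-1/120956) + 45188/77991 = -1/165588764 + 45188/77991 = 7482624989641/12914433293124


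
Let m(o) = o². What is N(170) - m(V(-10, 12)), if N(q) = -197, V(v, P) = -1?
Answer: -198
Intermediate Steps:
N(170) - m(V(-10, 12)) = -197 - 1*(-1)² = -197 - 1*1 = -197 - 1 = -198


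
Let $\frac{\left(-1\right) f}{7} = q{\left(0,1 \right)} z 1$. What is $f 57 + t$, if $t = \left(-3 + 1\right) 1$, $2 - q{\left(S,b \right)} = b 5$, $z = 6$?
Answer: $7180$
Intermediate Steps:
$q{\left(S,b \right)} = 2 - 5 b$ ($q{\left(S,b \right)} = 2 - b 5 = 2 - 5 b$)
$f = 126$ ($f = - 7 \left(2 - 5\right) 6 \cdot 1 = - 7 \left(-3\right) 6 \cdot 1 = - 7 \left(\left(-18\right) 1\right) = \left(-7\right) \left(-18\right) = 126$)
$t = -2$ ($t = \left(-2\right) 1 = -2$)
$f 57 + t = 126 \cdot 57 - 2 = 7182 - 2 = 7180$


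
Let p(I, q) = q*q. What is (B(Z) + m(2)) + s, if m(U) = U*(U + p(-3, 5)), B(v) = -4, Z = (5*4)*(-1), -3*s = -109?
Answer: 259/3 ≈ 86.333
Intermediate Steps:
s = 109/3 (s = -1/3*(-109) = 109/3 ≈ 36.333)
Z = -20 (Z = 20*(-1) = -20)
p(I, q) = q**2
m(U) = U*(25 + U) (m(U) = U*(U + 5**2) = U*(U + 25) = U*(25 + U))
(B(Z) + m(2)) + s = (-4 + 2*(25 + 2)) + 109/3 = (-4 + 2*27) + 109/3 = (-4 + 54) + 109/3 = 50 + 109/3 = 259/3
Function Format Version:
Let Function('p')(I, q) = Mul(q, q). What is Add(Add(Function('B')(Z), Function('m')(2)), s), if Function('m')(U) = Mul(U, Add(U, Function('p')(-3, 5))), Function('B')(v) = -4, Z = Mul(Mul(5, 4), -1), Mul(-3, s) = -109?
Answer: Rational(259, 3) ≈ 86.333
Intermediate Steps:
s = Rational(109, 3) (s = Mul(Rational(-1, 3), -109) = Rational(109, 3) ≈ 36.333)
Z = -20 (Z = Mul(20, -1) = -20)
Function('p')(I, q) = Pow(q, 2)
Function('m')(U) = Mul(U, Add(25, U)) (Function('m')(U) = Mul(U, Add(U, Pow(5, 2))) = Mul(U, Add(U, 25)) = Mul(U, Add(25, U)))
Add(Add(Function('B')(Z), Function('m')(2)), s) = Add(Add(-4, Mul(2, Add(25, 2))), Rational(109, 3)) = Add(Add(-4, Mul(2, 27)), Rational(109, 3)) = Add(Add(-4, 54), Rational(109, 3)) = Add(50, Rational(109, 3)) = Rational(259, 3)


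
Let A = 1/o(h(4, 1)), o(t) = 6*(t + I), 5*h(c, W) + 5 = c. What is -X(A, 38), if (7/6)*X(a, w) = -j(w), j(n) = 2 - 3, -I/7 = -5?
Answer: -6/7 ≈ -0.85714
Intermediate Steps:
I = 35 (I = -7*(-5) = 35)
h(c, W) = -1 + c/5
o(t) = 210 + 6*t (o(t) = 6*(t + 35) = 6*(35 + t) = 210 + 6*t)
j(n) = -1
A = 5/1044 (A = 1/(210 + 6*(-1 + (1/5)*4)) = 1/(210 + 6*(-1 + 4/5)) = 1/(210 + 6*(-1/5)) = 1/(210 - 6/5) = 1/(1044/5) = 5/1044 ≈ 0.0047893)
X(a, w) = 6/7 (X(a, w) = 6*(-1*(-1))/7 = (6/7)*1 = 6/7)
-X(A, 38) = -1*6/7 = -6/7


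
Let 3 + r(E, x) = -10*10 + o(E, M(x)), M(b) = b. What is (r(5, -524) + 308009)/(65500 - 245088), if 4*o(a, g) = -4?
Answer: -307905/179588 ≈ -1.7145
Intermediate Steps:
o(a, g) = -1 (o(a, g) = (¼)*(-4) = -1)
r(E, x) = -104 (r(E, x) = -3 + (-10*10 - 1) = -3 + (-100 - 1) = -3 - 101 = -104)
(r(5, -524) + 308009)/(65500 - 245088) = (-104 + 308009)/(65500 - 245088) = 307905/(-179588) = 307905*(-1/179588) = -307905/179588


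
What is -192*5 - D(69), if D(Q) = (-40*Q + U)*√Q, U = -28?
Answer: -960 + 2788*√69 ≈ 22199.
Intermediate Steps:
D(Q) = √Q*(-28 - 40*Q) (D(Q) = (-40*Q - 28)*√Q = (-28 - 40*Q)*√Q = √Q*(-28 - 40*Q))
-192*5 - D(69) = -192*5 - √69*(-28 - 40*69) = -24*40 - √69*(-28 - 2760) = -960 - √69*(-2788) = -960 - (-2788)*√69 = -960 + 2788*√69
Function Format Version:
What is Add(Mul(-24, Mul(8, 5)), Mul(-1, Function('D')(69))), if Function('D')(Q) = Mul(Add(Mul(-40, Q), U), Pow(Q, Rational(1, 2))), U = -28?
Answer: Add(-960, Mul(2788, Pow(69, Rational(1, 2)))) ≈ 22199.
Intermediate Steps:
Function('D')(Q) = Mul(Pow(Q, Rational(1, 2)), Add(-28, Mul(-40, Q))) (Function('D')(Q) = Mul(Add(Mul(-40, Q), -28), Pow(Q, Rational(1, 2))) = Mul(Add(-28, Mul(-40, Q)), Pow(Q, Rational(1, 2))) = Mul(Pow(Q, Rational(1, 2)), Add(-28, Mul(-40, Q))))
Add(Mul(-24, Mul(8, 5)), Mul(-1, Function('D')(69))) = Add(Mul(-24, Mul(8, 5)), Mul(-1, Mul(Pow(69, Rational(1, 2)), Add(-28, Mul(-40, 69))))) = Add(Mul(-24, 40), Mul(-1, Mul(Pow(69, Rational(1, 2)), Add(-28, -2760)))) = Add(-960, Mul(-1, Mul(Pow(69, Rational(1, 2)), -2788))) = Add(-960, Mul(-1, Mul(-2788, Pow(69, Rational(1, 2))))) = Add(-960, Mul(2788, Pow(69, Rational(1, 2))))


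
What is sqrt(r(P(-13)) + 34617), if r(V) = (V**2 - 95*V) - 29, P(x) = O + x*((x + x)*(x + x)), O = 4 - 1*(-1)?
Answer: 13*sqrt(461598) ≈ 8832.3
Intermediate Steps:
O = 5 (O = 4 + 1 = 5)
P(x) = 5 + 4*x**3 (P(x) = 5 + x*((x + x)*(x + x)) = 5 + x*((2*x)*(2*x)) = 5 + x*(4*x**2) = 5 + 4*x**3)
r(V) = -29 + V**2 - 95*V
sqrt(r(P(-13)) + 34617) = sqrt((-29 + (5 + 4*(-13)**3)**2 - 95*(5 + 4*(-13)**3)) + 34617) = sqrt((-29 + (5 + 4*(-2197))**2 - 95*(5 + 4*(-2197))) + 34617) = sqrt((-29 + (5 - 8788)**2 - 95*(5 - 8788)) + 34617) = sqrt((-29 + (-8783)**2 - 95*(-8783)) + 34617) = sqrt((-29 + 77141089 + 834385) + 34617) = sqrt(77975445 + 34617) = sqrt(78010062) = 13*sqrt(461598)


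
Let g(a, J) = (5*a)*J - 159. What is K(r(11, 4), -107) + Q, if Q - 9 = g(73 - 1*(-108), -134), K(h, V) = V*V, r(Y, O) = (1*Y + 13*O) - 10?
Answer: -109971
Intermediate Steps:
r(Y, O) = -10 + Y + 13*O (r(Y, O) = (Y + 13*O) - 10 = -10 + Y + 13*O)
g(a, J) = -159 + 5*J*a (g(a, J) = 5*J*a - 159 = -159 + 5*J*a)
K(h, V) = V**2
Q = -121420 (Q = 9 + (-159 + 5*(-134)*(73 - 1*(-108))) = 9 + (-159 + 5*(-134)*(73 + 108)) = 9 + (-159 + 5*(-134)*181) = 9 + (-159 - 121270) = 9 - 121429 = -121420)
K(r(11, 4), -107) + Q = (-107)**2 - 121420 = 11449 - 121420 = -109971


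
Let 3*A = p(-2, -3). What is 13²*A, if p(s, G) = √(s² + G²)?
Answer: 169*√13/3 ≈ 203.11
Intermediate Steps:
p(s, G) = √(G² + s²)
A = √13/3 (A = √((-3)² + (-2)²)/3 = √(9 + 4)/3 = √13/3 ≈ 1.2019)
13²*A = 13²*(√13/3) = 169*(√13/3) = 169*√13/3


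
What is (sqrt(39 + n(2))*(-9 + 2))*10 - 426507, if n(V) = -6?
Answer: -426507 - 70*sqrt(33) ≈ -4.2691e+5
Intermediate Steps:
(sqrt(39 + n(2))*(-9 + 2))*10 - 426507 = (sqrt(39 - 6)*(-9 + 2))*10 - 426507 = (sqrt(33)*(-7))*10 - 426507 = -7*sqrt(33)*10 - 426507 = -70*sqrt(33) - 426507 = -426507 - 70*sqrt(33)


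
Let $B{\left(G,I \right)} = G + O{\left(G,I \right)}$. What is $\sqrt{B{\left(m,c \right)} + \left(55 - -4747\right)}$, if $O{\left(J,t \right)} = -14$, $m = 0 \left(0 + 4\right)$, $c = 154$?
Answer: $6 \sqrt{133} \approx 69.195$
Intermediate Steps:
$m = 0$ ($m = 0 \cdot 4 = 0$)
$B{\left(G,I \right)} = -14 + G$ ($B{\left(G,I \right)} = G - 14 = -14 + G$)
$\sqrt{B{\left(m,c \right)} + \left(55 - -4747\right)} = \sqrt{\left(-14 + 0\right) + \left(55 - -4747\right)} = \sqrt{-14 + \left(55 + 4747\right)} = \sqrt{-14 + 4802} = \sqrt{4788} = 6 \sqrt{133}$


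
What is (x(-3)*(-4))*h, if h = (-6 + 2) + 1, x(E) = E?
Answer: -36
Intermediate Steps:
h = -3 (h = -4 + 1 = -3)
(x(-3)*(-4))*h = -3*(-4)*(-3) = 12*(-3) = -36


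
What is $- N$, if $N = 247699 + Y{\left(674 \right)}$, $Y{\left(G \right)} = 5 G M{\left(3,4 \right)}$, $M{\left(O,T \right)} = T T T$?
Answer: $-463379$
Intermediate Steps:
$M{\left(O,T \right)} = T^{3}$ ($M{\left(O,T \right)} = T^{2} T = T^{3}$)
$Y{\left(G \right)} = 320 G$ ($Y{\left(G \right)} = 5 G 4^{3} = 5 G 64 = 320 G$)
$N = 463379$ ($N = 247699 + 320 \cdot 674 = 247699 + 215680 = 463379$)
$- N = \left(-1\right) 463379 = -463379$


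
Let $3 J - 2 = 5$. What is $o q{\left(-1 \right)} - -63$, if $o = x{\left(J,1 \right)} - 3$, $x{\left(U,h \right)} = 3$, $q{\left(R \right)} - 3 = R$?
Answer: $63$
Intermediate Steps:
$q{\left(R \right)} = 3 + R$
$J = \frac{7}{3}$ ($J = \frac{2}{3} + \frac{1}{3} \cdot 5 = \frac{2}{3} + \frac{5}{3} = \frac{7}{3} \approx 2.3333$)
$o = 0$ ($o = 3 - 3 = 0$)
$o q{\left(-1 \right)} - -63 = 0 \left(3 - 1\right) - -63 = 0 \cdot 2 + 63 = 0 + 63 = 63$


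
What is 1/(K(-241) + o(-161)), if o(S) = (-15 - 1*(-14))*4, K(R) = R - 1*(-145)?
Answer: -1/100 ≈ -0.010000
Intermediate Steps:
K(R) = 145 + R (K(R) = R + 145 = 145 + R)
o(S) = -4 (o(S) = (-15 + 14)*4 = -1*4 = -4)
1/(K(-241) + o(-161)) = 1/((145 - 241) - 4) = 1/(-96 - 4) = 1/(-100) = -1/100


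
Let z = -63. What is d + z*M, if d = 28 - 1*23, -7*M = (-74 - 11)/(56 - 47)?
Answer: -80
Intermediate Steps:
M = 85/63 (M = -(-74 - 11)/(7*(56 - 47)) = -(-85)/(7*9) = -⅐*(-85/9) = 85/63 ≈ 1.3492)
d = 5 (d = 28 - 23 = 5)
d + z*M = 5 - 63*85/63 = 5 - 85 = -80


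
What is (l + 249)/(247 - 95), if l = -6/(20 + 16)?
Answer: 1493/912 ≈ 1.6371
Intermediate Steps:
l = -1/6 (l = -6/36 = (1/36)*(-6) = -1/6 ≈ -0.16667)
(l + 249)/(247 - 95) = (-1/6 + 249)/(247 - 95) = (1493/6)/152 = (1493/6)*(1/152) = 1493/912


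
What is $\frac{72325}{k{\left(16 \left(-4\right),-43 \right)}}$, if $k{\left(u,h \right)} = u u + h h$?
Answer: $\frac{14465}{1189} \approx 12.166$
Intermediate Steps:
$k{\left(u,h \right)} = h^{2} + u^{2}$ ($k{\left(u,h \right)} = u^{2} + h^{2} = h^{2} + u^{2}$)
$\frac{72325}{k{\left(16 \left(-4\right),-43 \right)}} = \frac{72325}{\left(-43\right)^{2} + \left(16 \left(-4\right)\right)^{2}} = \frac{72325}{1849 + \left(-64\right)^{2}} = \frac{72325}{1849 + 4096} = \frac{72325}{5945} = 72325 \cdot \frac{1}{5945} = \frac{14465}{1189}$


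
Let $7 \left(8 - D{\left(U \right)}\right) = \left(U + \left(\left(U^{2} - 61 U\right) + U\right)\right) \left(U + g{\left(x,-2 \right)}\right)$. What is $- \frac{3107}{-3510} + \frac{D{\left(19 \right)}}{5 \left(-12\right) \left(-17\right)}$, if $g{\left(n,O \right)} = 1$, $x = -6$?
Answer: $\frac{97093}{32130} \approx 3.0219$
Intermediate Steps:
$D{\left(U \right)} = 8 - \frac{\left(1 + U\right) \left(U^{2} - 59 U\right)}{7}$ ($D{\left(U \right)} = 8 - \frac{\left(U + \left(\left(U^{2} - 61 U\right) + U\right)\right) \left(U + 1\right)}{7} = 8 - \frac{\left(U + \left(U^{2} - 60 U\right)\right) \left(1 + U\right)}{7} = 8 - \frac{\left(U^{2} - 59 U\right) \left(1 + U\right)}{7} = 8 - \frac{\left(1 + U\right) \left(U^{2} - 59 U\right)}{7}$)
$- \frac{3107}{-3510} + \frac{D{\left(19 \right)}}{5 \left(-12\right) \left(-17\right)} = - \frac{3107}{-3510} + \frac{8 - \frac{19^{3}}{7} + \frac{58 \cdot 19^{2}}{7} + \frac{59}{7} \cdot 19}{5 \left(-12\right) \left(-17\right)} = \left(-3107\right) \left(- \frac{1}{3510}\right) + \frac{8 - \frac{6859}{7} + \frac{58}{7} \cdot 361 + \frac{1121}{7}}{\left(-60\right) \left(-17\right)} = \frac{239}{270} + \frac{8 - \frac{6859}{7} + \frac{20938}{7} + \frac{1121}{7}}{1020} = \frac{239}{270} + \frac{15256}{7} \cdot \frac{1}{1020} = \frac{239}{270} + \frac{3814}{1785} = \frac{97093}{32130}$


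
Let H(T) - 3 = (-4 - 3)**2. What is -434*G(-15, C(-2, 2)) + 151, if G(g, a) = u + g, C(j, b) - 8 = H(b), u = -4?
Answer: 8397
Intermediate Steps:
H(T) = 52 (H(T) = 3 + (-4 - 3)**2 = 3 + (-7)**2 = 3 + 49 = 52)
C(j, b) = 60 (C(j, b) = 8 + 52 = 60)
G(g, a) = -4 + g
-434*G(-15, C(-2, 2)) + 151 = -434*(-4 - 15) + 151 = -434*(-19) + 151 = 8246 + 151 = 8397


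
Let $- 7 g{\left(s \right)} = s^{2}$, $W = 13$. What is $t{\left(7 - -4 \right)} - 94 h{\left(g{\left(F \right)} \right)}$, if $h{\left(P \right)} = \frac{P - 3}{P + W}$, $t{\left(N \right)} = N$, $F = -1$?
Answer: $\frac{1529}{45} \approx 33.978$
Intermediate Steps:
$g{\left(s \right)} = - \frac{s^{2}}{7}$
$h{\left(P \right)} = \frac{-3 + P}{13 + P}$ ($h{\left(P \right)} = \frac{P - 3}{P + 13} = \frac{-3 + P}{13 + P}$)
$t{\left(7 - -4 \right)} - 94 h{\left(g{\left(F \right)} \right)} = \left(7 - -4\right) - 94 \frac{-3 - \frac{\left(-1\right)^{2}}{7}}{13 - \frac{\left(-1\right)^{2}}{7}} = \left(7 + 4\right) - 94 \frac{-3 - \frac{1}{7}}{13 - \frac{1}{7}} = 11 - 94 \frac{-3 - \frac{1}{7}}{13 - \frac{1}{7}} = 11 - 94 \frac{1}{\frac{90}{7}} \left(- \frac{22}{7}\right) = 11 - 94 \cdot \frac{7}{90} \left(- \frac{22}{7}\right) = 11 - - \frac{1034}{45} = 11 + \frac{1034}{45} = \frac{1529}{45}$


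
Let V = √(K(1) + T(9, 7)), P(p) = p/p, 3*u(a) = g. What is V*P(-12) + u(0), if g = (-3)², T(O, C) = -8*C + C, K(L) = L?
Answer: 3 + 4*I*√3 ≈ 3.0 + 6.9282*I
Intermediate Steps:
T(O, C) = -7*C
g = 9
u(a) = 3 (u(a) = (⅓)*9 = 3)
P(p) = 1
V = 4*I*√3 (V = √(1 - 7*7) = √(1 - 49) = √(-48) = 4*I*√3 ≈ 6.9282*I)
V*P(-12) + u(0) = (4*I*√3)*1 + 3 = 4*I*√3 + 3 = 3 + 4*I*√3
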